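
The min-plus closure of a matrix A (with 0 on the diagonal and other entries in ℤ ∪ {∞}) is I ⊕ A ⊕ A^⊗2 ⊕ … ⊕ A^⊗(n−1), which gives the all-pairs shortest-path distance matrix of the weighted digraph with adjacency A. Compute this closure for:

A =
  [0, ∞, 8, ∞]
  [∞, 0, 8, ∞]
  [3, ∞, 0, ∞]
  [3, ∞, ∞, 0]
Closure =
  [0, ∞, 8, ∞]
  [11, 0, 8, ∞]
  [3, ∞, 0, ∞]
  [3, ∞, 11, 0]

This is the Floyd-Warshall all-pairs shortest-path computation. For each intermediate vertex k = 0, 1, …, 3, update dist[i][j] ← min(dist[i][j], dist[i][k] + dist[k][j]). The final matrix gives, for each (i, j), the minimum total weight of any directed path from i to j (possibly empty when i = j).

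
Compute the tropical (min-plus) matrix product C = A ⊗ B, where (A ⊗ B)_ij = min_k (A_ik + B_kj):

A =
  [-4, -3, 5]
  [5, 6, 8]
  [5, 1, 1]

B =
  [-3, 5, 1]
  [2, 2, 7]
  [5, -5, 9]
A ⊗ B =
  [-7, -1, -3]
  [2, 3, 6]
  [2, -4, 6]

Apply the min-plus product entry-by-entry:
  C[0][0] = min over k of (A[0][0] + B[0][0] = -4 + -3 = -7, A[0][1] + B[1][0] = -3 + 2 = -1, A[0][2] + B[2][0] = 5 + 5 = 10) = -7 (attained at k = 0)
  C[0][1] = min over k of (A[0][0] + B[0][1] = -4 + 5 = 1, A[0][1] + B[1][1] = -3 + 2 = -1, A[0][2] + B[2][1] = 5 + -5 = 0) = -1 (attained at k = 1)
  C[0][2] = min over k of (A[0][0] + B[0][2] = -4 + 1 = -3, A[0][1] + B[1][2] = -3 + 7 = 4, A[0][2] + B[2][2] = 5 + 9 = 14) = -3 (attained at k = 0)
  C[1][0] = min over k of (A[1][0] + B[0][0] = 5 + -3 = 2, A[1][1] + B[1][0] = 6 + 2 = 8, A[1][2] + B[2][0] = 8 + 5 = 13) = 2 (attained at k = 0)
  C[1][1] = min over k of (A[1][0] + B[0][1] = 5 + 5 = 10, A[1][1] + B[1][1] = 6 + 2 = 8, A[1][2] + B[2][1] = 8 + -5 = 3) = 3 (attained at k = 2)
  C[1][2] = min over k of (A[1][0] + B[0][2] = 5 + 1 = 6, A[1][1] + B[1][2] = 6 + 7 = 13, A[1][2] + B[2][2] = 8 + 9 = 17) = 6 (attained at k = 0)
  C[2][0] = min over k of (A[2][0] + B[0][0] = 5 + -3 = 2, A[2][1] + B[1][0] = 1 + 2 = 3, A[2][2] + B[2][0] = 1 + 5 = 6) = 2 (attained at k = 0)
  C[2][1] = min over k of (A[2][0] + B[0][1] = 5 + 5 = 10, A[2][1] + B[1][1] = 1 + 2 = 3, A[2][2] + B[2][1] = 1 + -5 = -4) = -4 (attained at k = 2)
  C[2][2] = min over k of (A[2][0] + B[0][2] = 5 + 1 = 6, A[2][1] + B[1][2] = 1 + 7 = 8, A[2][2] + B[2][2] = 1 + 9 = 10) = 6 (attained at k = 0)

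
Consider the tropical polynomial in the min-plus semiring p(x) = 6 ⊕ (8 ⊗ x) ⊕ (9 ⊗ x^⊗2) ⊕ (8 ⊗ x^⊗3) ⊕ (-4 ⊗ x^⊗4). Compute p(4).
p(4) = 6

A tropical monomial a ⊗ x^⊗i evaluates to a + i · x. Evaluating each term at x = 4:
  Term 0 contributes 6 + 0 · 4 = 6
  Term 1 contributes 8 + 1 · 4 = 12
  Term 2 contributes 9 + 2 · 4 = 17
  Term 3 contributes 8 + 3 · 4 = 20
  Term 4 contributes -4 + 4 · 4 = 12
p(4) = ⊕ of these = min[6, 12, 17, 20, 12] = 6.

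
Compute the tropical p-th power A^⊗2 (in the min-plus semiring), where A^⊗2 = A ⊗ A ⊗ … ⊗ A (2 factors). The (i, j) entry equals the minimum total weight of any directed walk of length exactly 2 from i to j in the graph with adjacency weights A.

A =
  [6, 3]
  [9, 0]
A^⊗2 =
  [12, 3]
  [9, 0]

Each entry (A^⊗2)_ij equals the minimum over all length-2 walks i = v_0 → v_1 → … → v_2 = j of Σ_t A[v_t][v_{t+1}]. For example, for (i, j) = (0, 1) we minimise over 2 possible intermediate vertex sequences; the minimum is 3, attained along the walk 0 → 1 → 1.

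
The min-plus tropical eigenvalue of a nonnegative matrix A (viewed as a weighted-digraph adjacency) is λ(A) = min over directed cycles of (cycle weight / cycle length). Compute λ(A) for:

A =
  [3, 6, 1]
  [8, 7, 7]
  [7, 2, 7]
λ(A) = 3

Enumerate directed cycles and compute their means (weight / length). Sample:
  cycle 0 → 0: weight = 3, length = 1, mean = 3/1 ≈ 3.000
  cycle 1 → 1: weight = 7, length = 1, mean = 7/1 ≈ 7.000
  cycle 2 → 2: weight = 7, length = 1, mean = 7/1 ≈ 7.000
  cycle 0 → 1 → 0: weight = 14, length = 2, mean = 14/2 ≈ 7.000
  cycle 0 → 2 → 0: weight = 8, length = 2, mean = 8/2 ≈ 4.000
  cycle 1 → 0 → 1: weight = 14, length = 2, mean = 14/2 ≈ 7.000
Minimum mean = 3.000, attained e.g. along the cycle 0 → 0 with weight 3 and length 1. So λ(A) = 3/1 = 3.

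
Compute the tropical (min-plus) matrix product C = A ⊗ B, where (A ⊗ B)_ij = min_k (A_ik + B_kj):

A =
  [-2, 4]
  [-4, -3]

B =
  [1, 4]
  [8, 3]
A ⊗ B =
  [-1, 2]
  [-3, 0]

Apply the min-plus product entry-by-entry:
  C[0][0] = min over k of (A[0][0] + B[0][0] = -2 + 1 = -1, A[0][1] + B[1][0] = 4 + 8 = 12) = -1 (attained at k = 0)
  C[0][1] = min over k of (A[0][0] + B[0][1] = -2 + 4 = 2, A[0][1] + B[1][1] = 4 + 3 = 7) = 2 (attained at k = 0)
  C[1][0] = min over k of (A[1][0] + B[0][0] = -4 + 1 = -3, A[1][1] + B[1][0] = -3 + 8 = 5) = -3 (attained at k = 0)
  C[1][1] = min over k of (A[1][0] + B[0][1] = -4 + 4 = 0, A[1][1] + B[1][1] = -3 + 3 = 0) = 0 (attained at k = 0)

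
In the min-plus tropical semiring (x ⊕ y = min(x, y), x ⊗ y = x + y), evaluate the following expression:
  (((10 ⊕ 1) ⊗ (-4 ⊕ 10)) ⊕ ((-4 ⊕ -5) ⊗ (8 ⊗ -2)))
(((10 ⊕ 1) ⊗ (-4 ⊕ 10)) ⊕ ((-4 ⊕ -5) ⊗ (8 ⊗ -2))) = -3

Expand innermost to outermost. Recall ⊕ takes the minimum of its arguments and ⊗ takes their sum. Working out the expression (((10 ⊕ 1) ⊗ (-4 ⊕ 10)) ⊕ ((-4 ⊕ -5) ⊗ (8 ⊗ -2))) gives -3.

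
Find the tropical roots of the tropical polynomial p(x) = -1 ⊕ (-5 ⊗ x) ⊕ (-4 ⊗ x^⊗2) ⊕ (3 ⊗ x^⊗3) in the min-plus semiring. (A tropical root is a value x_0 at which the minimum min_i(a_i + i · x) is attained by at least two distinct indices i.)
Roots: {-7, -1, 4}

Each tropical root is a break point of the lower envelope of the lines y = a_i + i · x (there are 4 lines, with slopes 0, 1, ..., 3). Only the lines that attain the minimum somewhere contribute to roots; other lines are dominated. Here the surviving (envelope) indices are i = 3, i = 2, i = 1, i = 0.
Intersections between consecutive envelope lines give the roots: for adjacent envelope indices i < j the intersection is x = (a_i − a_j) / (j − i). Reading off the sorted break points: {-7, -1, 4}.
Verification: at each break x_0, at least two indices attain the minimum of min_i(a_i + i · x_0).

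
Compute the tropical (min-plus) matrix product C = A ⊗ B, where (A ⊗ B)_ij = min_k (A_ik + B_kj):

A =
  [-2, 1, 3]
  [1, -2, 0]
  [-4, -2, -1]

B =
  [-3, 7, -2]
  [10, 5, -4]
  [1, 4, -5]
A ⊗ B =
  [-5, 5, -4]
  [-2, 3, -6]
  [-7, 3, -6]

Apply the min-plus product entry-by-entry:
  C[0][0] = min over k of (A[0][0] + B[0][0] = -2 + -3 = -5, A[0][1] + B[1][0] = 1 + 10 = 11, A[0][2] + B[2][0] = 3 + 1 = 4) = -5 (attained at k = 0)
  C[0][1] = min over k of (A[0][0] + B[0][1] = -2 + 7 = 5, A[0][1] + B[1][1] = 1 + 5 = 6, A[0][2] + B[2][1] = 3 + 4 = 7) = 5 (attained at k = 0)
  C[0][2] = min over k of (A[0][0] + B[0][2] = -2 + -2 = -4, A[0][1] + B[1][2] = 1 + -4 = -3, A[0][2] + B[2][2] = 3 + -5 = -2) = -4 (attained at k = 0)
  C[1][0] = min over k of (A[1][0] + B[0][0] = 1 + -3 = -2, A[1][1] + B[1][0] = -2 + 10 = 8, A[1][2] + B[2][0] = 0 + 1 = 1) = -2 (attained at k = 0)
  C[1][1] = min over k of (A[1][0] + B[0][1] = 1 + 7 = 8, A[1][1] + B[1][1] = -2 + 5 = 3, A[1][2] + B[2][1] = 0 + 4 = 4) = 3 (attained at k = 1)
  C[1][2] = min over k of (A[1][0] + B[0][2] = 1 + -2 = -1, A[1][1] + B[1][2] = -2 + -4 = -6, A[1][2] + B[2][2] = 0 + -5 = -5) = -6 (attained at k = 1)
  C[2][0] = min over k of (A[2][0] + B[0][0] = -4 + -3 = -7, A[2][1] + B[1][0] = -2 + 10 = 8, A[2][2] + B[2][0] = -1 + 1 = 0) = -7 (attained at k = 0)
  C[2][1] = min over k of (A[2][0] + B[0][1] = -4 + 7 = 3, A[2][1] + B[1][1] = -2 + 5 = 3, A[2][2] + B[2][1] = -1 + 4 = 3) = 3 (attained at k = 0)
  C[2][2] = min over k of (A[2][0] + B[0][2] = -4 + -2 = -6, A[2][1] + B[1][2] = -2 + -4 = -6, A[2][2] + B[2][2] = -1 + -5 = -6) = -6 (attained at k = 0)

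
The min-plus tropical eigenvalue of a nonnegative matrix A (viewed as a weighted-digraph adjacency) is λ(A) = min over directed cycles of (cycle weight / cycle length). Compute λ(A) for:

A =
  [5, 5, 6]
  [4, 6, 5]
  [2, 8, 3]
λ(A) = 3

Enumerate directed cycles and compute their means (weight / length). Sample:
  cycle 0 → 0: weight = 5, length = 1, mean = 5/1 ≈ 5.000
  cycle 1 → 1: weight = 6, length = 1, mean = 6/1 ≈ 6.000
  cycle 2 → 2: weight = 3, length = 1, mean = 3/1 ≈ 3.000
  cycle 0 → 1 → 0: weight = 9, length = 2, mean = 9/2 ≈ 4.500
  cycle 0 → 2 → 0: weight = 8, length = 2, mean = 8/2 ≈ 4.000
  cycle 1 → 0 → 1: weight = 9, length = 2, mean = 9/2 ≈ 4.500
Minimum mean = 3.000, attained e.g. along the cycle 2 → 2 with weight 3 and length 1. So λ(A) = 3/1 = 3.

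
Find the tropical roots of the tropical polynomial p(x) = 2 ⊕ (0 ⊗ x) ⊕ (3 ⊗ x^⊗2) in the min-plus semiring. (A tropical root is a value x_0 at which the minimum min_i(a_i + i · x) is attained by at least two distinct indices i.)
Roots: {-3, 2}

Each tropical root is a break point of the lower envelope of the lines y = a_i + i · x (there are 3 lines, with slopes 0, 1, ..., 2). Only the lines that attain the minimum somewhere contribute to roots; other lines are dominated. Here the surviving (envelope) indices are i = 2, i = 1, i = 0.
Intersections between consecutive envelope lines give the roots: for adjacent envelope indices i < j the intersection is x = (a_i − a_j) / (j − i). Reading off the sorted break points: {-3, 2}.
Verification: at each break x_0, at least two indices attain the minimum of min_i(a_i + i · x_0).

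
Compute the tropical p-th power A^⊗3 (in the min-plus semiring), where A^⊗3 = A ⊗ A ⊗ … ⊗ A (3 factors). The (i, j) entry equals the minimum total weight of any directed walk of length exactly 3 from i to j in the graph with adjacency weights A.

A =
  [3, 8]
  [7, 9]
A^⊗3 =
  [9, 14]
  [13, 18]

Each entry (A^⊗3)_ij equals the minimum over all length-3 walks i = v_0 → v_1 → … → v_3 = j of Σ_t A[v_t][v_{t+1}]. For example, for (i, j) = (0, 1) we minimise over 4 possible intermediate vertex sequences; the minimum is 14, attained along the walk 0 → 0 → 0 → 1.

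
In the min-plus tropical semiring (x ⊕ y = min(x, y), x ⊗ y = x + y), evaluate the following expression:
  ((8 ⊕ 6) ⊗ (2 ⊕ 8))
((8 ⊕ 6) ⊗ (2 ⊕ 8)) = 8

Expand innermost to outermost. Recall ⊕ takes the minimum of its arguments and ⊗ takes their sum. Working out the expression ((8 ⊕ 6) ⊗ (2 ⊕ 8)) gives 8.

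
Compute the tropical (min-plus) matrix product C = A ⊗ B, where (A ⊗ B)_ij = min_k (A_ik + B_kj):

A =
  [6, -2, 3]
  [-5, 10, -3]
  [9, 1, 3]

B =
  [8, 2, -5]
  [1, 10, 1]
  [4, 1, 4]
A ⊗ B =
  [-1, 4, -1]
  [1, -3, -10]
  [2, 4, 2]

Apply the min-plus product entry-by-entry:
  C[0][0] = min over k of (A[0][0] + B[0][0] = 6 + 8 = 14, A[0][1] + B[1][0] = -2 + 1 = -1, A[0][2] + B[2][0] = 3 + 4 = 7) = -1 (attained at k = 1)
  C[0][1] = min over k of (A[0][0] + B[0][1] = 6 + 2 = 8, A[0][1] + B[1][1] = -2 + 10 = 8, A[0][2] + B[2][1] = 3 + 1 = 4) = 4 (attained at k = 2)
  C[0][2] = min over k of (A[0][0] + B[0][2] = 6 + -5 = 1, A[0][1] + B[1][2] = -2 + 1 = -1, A[0][2] + B[2][2] = 3 + 4 = 7) = -1 (attained at k = 1)
  C[1][0] = min over k of (A[1][0] + B[0][0] = -5 + 8 = 3, A[1][1] + B[1][0] = 10 + 1 = 11, A[1][2] + B[2][0] = -3 + 4 = 1) = 1 (attained at k = 2)
  C[1][1] = min over k of (A[1][0] + B[0][1] = -5 + 2 = -3, A[1][1] + B[1][1] = 10 + 10 = 20, A[1][2] + B[2][1] = -3 + 1 = -2) = -3 (attained at k = 0)
  C[1][2] = min over k of (A[1][0] + B[0][2] = -5 + -5 = -10, A[1][1] + B[1][2] = 10 + 1 = 11, A[1][2] + B[2][2] = -3 + 4 = 1) = -10 (attained at k = 0)
  C[2][0] = min over k of (A[2][0] + B[0][0] = 9 + 8 = 17, A[2][1] + B[1][0] = 1 + 1 = 2, A[2][2] + B[2][0] = 3 + 4 = 7) = 2 (attained at k = 1)
  C[2][1] = min over k of (A[2][0] + B[0][1] = 9 + 2 = 11, A[2][1] + B[1][1] = 1 + 10 = 11, A[2][2] + B[2][1] = 3 + 1 = 4) = 4 (attained at k = 2)
  C[2][2] = min over k of (A[2][0] + B[0][2] = 9 + -5 = 4, A[2][1] + B[1][2] = 1 + 1 = 2, A[2][2] + B[2][2] = 3 + 4 = 7) = 2 (attained at k = 1)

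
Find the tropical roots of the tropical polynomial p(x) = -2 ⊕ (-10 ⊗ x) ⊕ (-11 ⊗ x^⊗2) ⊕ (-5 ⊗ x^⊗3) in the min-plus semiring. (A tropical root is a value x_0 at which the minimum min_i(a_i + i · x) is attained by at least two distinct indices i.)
Roots: {-6, 1, 8}

Each tropical root is a break point of the lower envelope of the lines y = a_i + i · x (there are 4 lines, with slopes 0, 1, ..., 3). Only the lines that attain the minimum somewhere contribute to roots; other lines are dominated. Here the surviving (envelope) indices are i = 3, i = 2, i = 1, i = 0.
Intersections between consecutive envelope lines give the roots: for adjacent envelope indices i < j the intersection is x = (a_i − a_j) / (j − i). Reading off the sorted break points: {-6, 1, 8}.
Verification: at each break x_0, at least two indices attain the minimum of min_i(a_i + i · x_0).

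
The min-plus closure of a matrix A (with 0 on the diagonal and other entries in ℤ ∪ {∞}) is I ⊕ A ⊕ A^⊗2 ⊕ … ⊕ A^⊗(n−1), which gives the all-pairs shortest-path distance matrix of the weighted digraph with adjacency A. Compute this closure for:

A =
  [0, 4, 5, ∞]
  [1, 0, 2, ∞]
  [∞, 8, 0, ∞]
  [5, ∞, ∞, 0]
Closure =
  [0, 4, 5, ∞]
  [1, 0, 2, ∞]
  [9, 8, 0, ∞]
  [5, 9, 10, 0]

This is the Floyd-Warshall all-pairs shortest-path computation. For each intermediate vertex k = 0, 1, …, 3, update dist[i][j] ← min(dist[i][j], dist[i][k] + dist[k][j]). The final matrix gives, for each (i, j), the minimum total weight of any directed path from i to j (possibly empty when i = j).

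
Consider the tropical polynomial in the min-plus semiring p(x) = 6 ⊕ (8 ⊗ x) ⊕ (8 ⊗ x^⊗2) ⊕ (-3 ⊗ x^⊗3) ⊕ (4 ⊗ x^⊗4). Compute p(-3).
p(-3) = -12

A tropical monomial a ⊗ x^⊗i evaluates to a + i · x. Evaluating each term at x = -3:
  Term 0 contributes 6 + 0 · -3 = 6
  Term 1 contributes 8 + 1 · -3 = 5
  Term 2 contributes 8 + 2 · -3 = 2
  Term 3 contributes -3 + 3 · -3 = -12
  Term 4 contributes 4 + 4 · -3 = -8
p(-3) = ⊕ of these = min[6, 5, 2, -12, -8] = -12.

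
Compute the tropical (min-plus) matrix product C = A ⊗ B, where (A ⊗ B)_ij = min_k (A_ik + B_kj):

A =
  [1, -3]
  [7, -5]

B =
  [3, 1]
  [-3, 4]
A ⊗ B =
  [-6, 1]
  [-8, -1]

Apply the min-plus product entry-by-entry:
  C[0][0] = min over k of (A[0][0] + B[0][0] = 1 + 3 = 4, A[0][1] + B[1][0] = -3 + -3 = -6) = -6 (attained at k = 1)
  C[0][1] = min over k of (A[0][0] + B[0][1] = 1 + 1 = 2, A[0][1] + B[1][1] = -3 + 4 = 1) = 1 (attained at k = 1)
  C[1][0] = min over k of (A[1][0] + B[0][0] = 7 + 3 = 10, A[1][1] + B[1][0] = -5 + -3 = -8) = -8 (attained at k = 1)
  C[1][1] = min over k of (A[1][0] + B[0][1] = 7 + 1 = 8, A[1][1] + B[1][1] = -5 + 4 = -1) = -1 (attained at k = 1)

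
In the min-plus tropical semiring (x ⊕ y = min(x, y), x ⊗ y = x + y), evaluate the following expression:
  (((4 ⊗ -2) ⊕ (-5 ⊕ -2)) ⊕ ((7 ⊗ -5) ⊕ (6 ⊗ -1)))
(((4 ⊗ -2) ⊕ (-5 ⊕ -2)) ⊕ ((7 ⊗ -5) ⊕ (6 ⊗ -1))) = -5

Expand innermost to outermost. Recall ⊕ takes the minimum of its arguments and ⊗ takes their sum. Working out the expression (((4 ⊗ -2) ⊕ (-5 ⊕ -2)) ⊕ ((7 ⊗ -5) ⊕ (6 ⊗ -1))) gives -5.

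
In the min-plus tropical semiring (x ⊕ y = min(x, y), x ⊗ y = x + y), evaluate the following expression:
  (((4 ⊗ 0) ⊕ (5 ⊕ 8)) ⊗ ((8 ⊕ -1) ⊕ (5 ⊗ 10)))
(((4 ⊗ 0) ⊕ (5 ⊕ 8)) ⊗ ((8 ⊕ -1) ⊕ (5 ⊗ 10))) = 3

Expand innermost to outermost. Recall ⊕ takes the minimum of its arguments and ⊗ takes their sum. Working out the expression (((4 ⊗ 0) ⊕ (5 ⊕ 8)) ⊗ ((8 ⊕ -1) ⊕ (5 ⊗ 10))) gives 3.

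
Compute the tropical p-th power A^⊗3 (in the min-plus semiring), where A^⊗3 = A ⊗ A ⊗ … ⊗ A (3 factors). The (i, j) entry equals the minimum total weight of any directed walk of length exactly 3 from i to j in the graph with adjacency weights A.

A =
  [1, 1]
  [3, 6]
A^⊗3 =
  [3, 3]
  [5, 5]

Each entry (A^⊗3)_ij equals the minimum over all length-3 walks i = v_0 → v_1 → … → v_3 = j of Σ_t A[v_t][v_{t+1}]. For example, for (i, j) = (0, 1) we minimise over 4 possible intermediate vertex sequences; the minimum is 3, attained along the walk 0 → 0 → 0 → 1.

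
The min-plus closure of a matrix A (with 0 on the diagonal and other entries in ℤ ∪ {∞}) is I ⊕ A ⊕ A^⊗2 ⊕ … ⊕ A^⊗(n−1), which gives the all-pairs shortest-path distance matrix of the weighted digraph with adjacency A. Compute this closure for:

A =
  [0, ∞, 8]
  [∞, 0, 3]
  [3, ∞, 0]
Closure =
  [0, ∞, 8]
  [6, 0, 3]
  [3, ∞, 0]

This is the Floyd-Warshall all-pairs shortest-path computation. For each intermediate vertex k = 0, 1, …, 2, update dist[i][j] ← min(dist[i][j], dist[i][k] + dist[k][j]). The final matrix gives, for each (i, j), the minimum total weight of any directed path from i to j (possibly empty when i = j).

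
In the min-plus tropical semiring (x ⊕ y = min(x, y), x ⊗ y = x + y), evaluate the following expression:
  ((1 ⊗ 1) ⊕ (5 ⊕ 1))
((1 ⊗ 1) ⊕ (5 ⊕ 1)) = 1

Expand innermost to outermost. Recall ⊕ takes the minimum of its arguments and ⊗ takes their sum. Working out the expression ((1 ⊗ 1) ⊕ (5 ⊕ 1)) gives 1.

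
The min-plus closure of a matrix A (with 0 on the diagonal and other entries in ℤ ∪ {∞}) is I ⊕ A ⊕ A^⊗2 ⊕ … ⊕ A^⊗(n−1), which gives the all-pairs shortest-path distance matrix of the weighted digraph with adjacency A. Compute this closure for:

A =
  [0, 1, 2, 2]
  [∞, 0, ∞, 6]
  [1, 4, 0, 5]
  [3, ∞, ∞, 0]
Closure =
  [0, 1, 2, 2]
  [9, 0, 11, 6]
  [1, 2, 0, 3]
  [3, 4, 5, 0]

This is the Floyd-Warshall all-pairs shortest-path computation. For each intermediate vertex k = 0, 1, …, 3, update dist[i][j] ← min(dist[i][j], dist[i][k] + dist[k][j]). The final matrix gives, for each (i, j), the minimum total weight of any directed path from i to j (possibly empty when i = j).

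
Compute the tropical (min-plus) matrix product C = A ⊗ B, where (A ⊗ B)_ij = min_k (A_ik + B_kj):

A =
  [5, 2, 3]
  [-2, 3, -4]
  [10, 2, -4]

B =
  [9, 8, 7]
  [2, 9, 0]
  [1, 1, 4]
A ⊗ B =
  [4, 4, 2]
  [-3, -3, 0]
  [-3, -3, 0]

Apply the min-plus product entry-by-entry:
  C[0][0] = min over k of (A[0][0] + B[0][0] = 5 + 9 = 14, A[0][1] + B[1][0] = 2 + 2 = 4, A[0][2] + B[2][0] = 3 + 1 = 4) = 4 (attained at k = 1)
  C[0][1] = min over k of (A[0][0] + B[0][1] = 5 + 8 = 13, A[0][1] + B[1][1] = 2 + 9 = 11, A[0][2] + B[2][1] = 3 + 1 = 4) = 4 (attained at k = 2)
  C[0][2] = min over k of (A[0][0] + B[0][2] = 5 + 7 = 12, A[0][1] + B[1][2] = 2 + 0 = 2, A[0][2] + B[2][2] = 3 + 4 = 7) = 2 (attained at k = 1)
  C[1][0] = min over k of (A[1][0] + B[0][0] = -2 + 9 = 7, A[1][1] + B[1][0] = 3 + 2 = 5, A[1][2] + B[2][0] = -4 + 1 = -3) = -3 (attained at k = 2)
  C[1][1] = min over k of (A[1][0] + B[0][1] = -2 + 8 = 6, A[1][1] + B[1][1] = 3 + 9 = 12, A[1][2] + B[2][1] = -4 + 1 = -3) = -3 (attained at k = 2)
  C[1][2] = min over k of (A[1][0] + B[0][2] = -2 + 7 = 5, A[1][1] + B[1][2] = 3 + 0 = 3, A[1][2] + B[2][2] = -4 + 4 = 0) = 0 (attained at k = 2)
  C[2][0] = min over k of (A[2][0] + B[0][0] = 10 + 9 = 19, A[2][1] + B[1][0] = 2 + 2 = 4, A[2][2] + B[2][0] = -4 + 1 = -3) = -3 (attained at k = 2)
  C[2][1] = min over k of (A[2][0] + B[0][1] = 10 + 8 = 18, A[2][1] + B[1][1] = 2 + 9 = 11, A[2][2] + B[2][1] = -4 + 1 = -3) = -3 (attained at k = 2)
  C[2][2] = min over k of (A[2][0] + B[0][2] = 10 + 7 = 17, A[2][1] + B[1][2] = 2 + 0 = 2, A[2][2] + B[2][2] = -4 + 4 = 0) = 0 (attained at k = 2)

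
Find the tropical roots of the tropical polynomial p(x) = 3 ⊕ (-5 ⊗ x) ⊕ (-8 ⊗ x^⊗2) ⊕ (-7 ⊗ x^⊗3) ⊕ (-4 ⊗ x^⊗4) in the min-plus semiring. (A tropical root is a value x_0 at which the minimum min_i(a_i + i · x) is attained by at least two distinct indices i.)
Roots: {-3, -1, 3, 8}

Each tropical root is a break point of the lower envelope of the lines y = a_i + i · x (there are 5 lines, with slopes 0, 1, ..., 4). Only the lines that attain the minimum somewhere contribute to roots; other lines are dominated. Here the surviving (envelope) indices are i = 4, i = 3, i = 2, i = 1, i = 0.
Intersections between consecutive envelope lines give the roots: for adjacent envelope indices i < j the intersection is x = (a_i − a_j) / (j − i). Reading off the sorted break points: {-3, -1, 3, 8}.
Verification: at each break x_0, at least two indices attain the minimum of min_i(a_i + i · x_0).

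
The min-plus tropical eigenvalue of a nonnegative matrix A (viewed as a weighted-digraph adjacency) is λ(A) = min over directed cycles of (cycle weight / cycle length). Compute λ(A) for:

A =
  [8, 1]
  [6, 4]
λ(A) = 7/2

Enumerate directed cycles and compute their means (weight / length). Sample:
  cycle 0 → 0: weight = 8, length = 1, mean = 8/1 ≈ 8.000
  cycle 1 → 1: weight = 4, length = 1, mean = 4/1 ≈ 4.000
  cycle 0 → 1 → 0: weight = 7, length = 2, mean = 7/2 ≈ 3.500
  cycle 1 → 0 → 1: weight = 7, length = 2, mean = 7/2 ≈ 3.500
Minimum mean = 3.500, attained e.g. along the cycle 0 → 1 → 0 with weight 7 and length 2. So λ(A) = 7/2 = 7/2.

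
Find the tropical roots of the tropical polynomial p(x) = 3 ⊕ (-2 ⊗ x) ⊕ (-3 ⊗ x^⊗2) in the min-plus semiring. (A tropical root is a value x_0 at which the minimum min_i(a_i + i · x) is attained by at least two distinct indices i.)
Roots: {1, 5}

Each tropical root is a break point of the lower envelope of the lines y = a_i + i · x (there are 3 lines, with slopes 0, 1, ..., 2). Only the lines that attain the minimum somewhere contribute to roots; other lines are dominated. Here the surviving (envelope) indices are i = 2, i = 1, i = 0.
Intersections between consecutive envelope lines give the roots: for adjacent envelope indices i < j the intersection is x = (a_i − a_j) / (j − i). Reading off the sorted break points: {1, 5}.
Verification: at each break x_0, at least two indices attain the minimum of min_i(a_i + i · x_0).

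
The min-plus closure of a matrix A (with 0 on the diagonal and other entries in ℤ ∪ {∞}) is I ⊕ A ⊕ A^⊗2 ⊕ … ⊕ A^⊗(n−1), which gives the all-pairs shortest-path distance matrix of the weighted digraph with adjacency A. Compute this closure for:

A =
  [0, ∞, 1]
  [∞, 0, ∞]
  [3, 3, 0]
Closure =
  [0, 4, 1]
  [∞, 0, ∞]
  [3, 3, 0]

This is the Floyd-Warshall all-pairs shortest-path computation. For each intermediate vertex k = 0, 1, …, 2, update dist[i][j] ← min(dist[i][j], dist[i][k] + dist[k][j]). The final matrix gives, for each (i, j), the minimum total weight of any directed path from i to j (possibly empty when i = j).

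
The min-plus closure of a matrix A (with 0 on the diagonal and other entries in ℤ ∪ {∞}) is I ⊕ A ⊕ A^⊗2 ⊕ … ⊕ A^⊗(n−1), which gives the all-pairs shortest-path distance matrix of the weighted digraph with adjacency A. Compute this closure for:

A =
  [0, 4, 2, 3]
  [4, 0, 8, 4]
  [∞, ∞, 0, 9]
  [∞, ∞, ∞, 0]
Closure =
  [0, 4, 2, 3]
  [4, 0, 6, 4]
  [∞, ∞, 0, 9]
  [∞, ∞, ∞, 0]

This is the Floyd-Warshall all-pairs shortest-path computation. For each intermediate vertex k = 0, 1, …, 3, update dist[i][j] ← min(dist[i][j], dist[i][k] + dist[k][j]). The final matrix gives, for each (i, j), the minimum total weight of any directed path from i to j (possibly empty when i = j).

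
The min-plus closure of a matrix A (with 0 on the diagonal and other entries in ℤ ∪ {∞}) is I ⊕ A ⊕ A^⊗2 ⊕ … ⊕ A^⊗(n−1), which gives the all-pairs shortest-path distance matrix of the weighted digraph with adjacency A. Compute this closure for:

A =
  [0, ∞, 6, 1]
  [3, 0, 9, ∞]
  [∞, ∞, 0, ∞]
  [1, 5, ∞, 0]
Closure =
  [0, 6, 6, 1]
  [3, 0, 9, 4]
  [∞, ∞, 0, ∞]
  [1, 5, 7, 0]

This is the Floyd-Warshall all-pairs shortest-path computation. For each intermediate vertex k = 0, 1, …, 3, update dist[i][j] ← min(dist[i][j], dist[i][k] + dist[k][j]). The final matrix gives, for each (i, j), the minimum total weight of any directed path from i to j (possibly empty when i = j).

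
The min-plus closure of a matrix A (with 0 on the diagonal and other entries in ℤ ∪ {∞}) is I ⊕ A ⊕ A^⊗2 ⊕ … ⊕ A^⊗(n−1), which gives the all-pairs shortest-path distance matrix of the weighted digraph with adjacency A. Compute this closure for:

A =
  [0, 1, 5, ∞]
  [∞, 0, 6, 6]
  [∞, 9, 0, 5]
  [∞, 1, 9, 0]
Closure =
  [0, 1, 5, 7]
  [∞, 0, 6, 6]
  [∞, 6, 0, 5]
  [∞, 1, 7, 0]

This is the Floyd-Warshall all-pairs shortest-path computation. For each intermediate vertex k = 0, 1, …, 3, update dist[i][j] ← min(dist[i][j], dist[i][k] + dist[k][j]). The final matrix gives, for each (i, j), the minimum total weight of any directed path from i to j (possibly empty when i = j).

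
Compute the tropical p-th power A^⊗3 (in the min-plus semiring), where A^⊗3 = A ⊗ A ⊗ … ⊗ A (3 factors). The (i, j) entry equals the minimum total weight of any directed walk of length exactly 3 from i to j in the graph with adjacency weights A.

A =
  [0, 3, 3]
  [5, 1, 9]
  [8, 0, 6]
A^⊗3 =
  [0, 3, 3]
  [5, 3, 8]
  [5, 2, 8]

Each entry (A^⊗3)_ij equals the minimum over all length-3 walks i = v_0 → v_1 → … → v_3 = j of Σ_t A[v_t][v_{t+1}]. For example, for (i, j) = (0, 2) we minimise over 9 possible intermediate vertex sequences; the minimum is 3, attained along the walk 0 → 0 → 0 → 2.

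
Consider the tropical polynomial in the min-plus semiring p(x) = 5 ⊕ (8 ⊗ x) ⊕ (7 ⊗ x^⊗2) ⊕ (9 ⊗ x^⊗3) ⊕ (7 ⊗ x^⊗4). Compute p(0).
p(0) = 5

A tropical monomial a ⊗ x^⊗i evaluates to a + i · x. Evaluating each term at x = 0:
  Term 0 contributes 5 + 0 · 0 = 5
  Term 1 contributes 8 + 1 · 0 = 8
  Term 2 contributes 7 + 2 · 0 = 7
  Term 3 contributes 9 + 3 · 0 = 9
  Term 4 contributes 7 + 4 · 0 = 7
p(0) = ⊕ of these = min[5, 8, 7, 9, 7] = 5.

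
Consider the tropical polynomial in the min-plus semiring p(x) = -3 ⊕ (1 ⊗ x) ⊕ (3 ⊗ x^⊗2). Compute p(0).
p(0) = -3

A tropical monomial a ⊗ x^⊗i evaluates to a + i · x. Evaluating each term at x = 0:
  Term 0 contributes -3 + 0 · 0 = -3
  Term 1 contributes 1 + 1 · 0 = 1
  Term 2 contributes 3 + 2 · 0 = 3
p(0) = ⊕ of these = min[-3, 1, 3] = -3.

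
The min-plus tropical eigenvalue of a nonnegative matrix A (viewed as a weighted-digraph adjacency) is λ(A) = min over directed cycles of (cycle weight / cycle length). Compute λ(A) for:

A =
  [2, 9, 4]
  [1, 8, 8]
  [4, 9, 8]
λ(A) = 2

Enumerate directed cycles and compute their means (weight / length). Sample:
  cycle 0 → 0: weight = 2, length = 1, mean = 2/1 ≈ 2.000
  cycle 1 → 1: weight = 8, length = 1, mean = 8/1 ≈ 8.000
  cycle 2 → 2: weight = 8, length = 1, mean = 8/1 ≈ 8.000
  cycle 0 → 1 → 0: weight = 10, length = 2, mean = 10/2 ≈ 5.000
  cycle 0 → 2 → 0: weight = 8, length = 2, mean = 8/2 ≈ 4.000
  cycle 1 → 0 → 1: weight = 10, length = 2, mean = 10/2 ≈ 5.000
Minimum mean = 2.000, attained e.g. along the cycle 0 → 0 with weight 2 and length 1. So λ(A) = 2/1 = 2.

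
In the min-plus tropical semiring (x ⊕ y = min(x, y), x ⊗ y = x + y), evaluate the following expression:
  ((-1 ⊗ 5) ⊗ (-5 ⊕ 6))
((-1 ⊗ 5) ⊗ (-5 ⊕ 6)) = -1

Expand innermost to outermost. Recall ⊕ takes the minimum of its arguments and ⊗ takes their sum. Working out the expression ((-1 ⊗ 5) ⊗ (-5 ⊕ 6)) gives -1.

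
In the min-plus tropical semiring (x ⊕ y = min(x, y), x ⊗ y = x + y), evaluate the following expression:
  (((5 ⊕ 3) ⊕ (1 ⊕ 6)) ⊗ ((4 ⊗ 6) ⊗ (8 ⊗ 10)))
(((5 ⊕ 3) ⊕ (1 ⊕ 6)) ⊗ ((4 ⊗ 6) ⊗ (8 ⊗ 10))) = 29

Expand innermost to outermost. Recall ⊕ takes the minimum of its arguments and ⊗ takes their sum. Working out the expression (((5 ⊕ 3) ⊕ (1 ⊕ 6)) ⊗ ((4 ⊗ 6) ⊗ (8 ⊗ 10))) gives 29.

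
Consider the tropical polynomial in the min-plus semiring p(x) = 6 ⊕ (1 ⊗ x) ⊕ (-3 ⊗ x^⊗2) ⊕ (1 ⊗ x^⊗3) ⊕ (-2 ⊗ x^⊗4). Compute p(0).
p(0) = -3

A tropical monomial a ⊗ x^⊗i evaluates to a + i · x. Evaluating each term at x = 0:
  Term 0 contributes 6 + 0 · 0 = 6
  Term 1 contributes 1 + 1 · 0 = 1
  Term 2 contributes -3 + 2 · 0 = -3
  Term 3 contributes 1 + 3 · 0 = 1
  Term 4 contributes -2 + 4 · 0 = -2
p(0) = ⊕ of these = min[6, 1, -3, 1, -2] = -3.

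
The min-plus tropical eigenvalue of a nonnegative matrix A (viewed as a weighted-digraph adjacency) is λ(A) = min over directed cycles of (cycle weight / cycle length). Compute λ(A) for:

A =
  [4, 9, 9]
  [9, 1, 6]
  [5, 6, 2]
λ(A) = 1

Enumerate directed cycles and compute their means (weight / length). Sample:
  cycle 0 → 0: weight = 4, length = 1, mean = 4/1 ≈ 4.000
  cycle 1 → 1: weight = 1, length = 1, mean = 1/1 ≈ 1.000
  cycle 2 → 2: weight = 2, length = 1, mean = 2/1 ≈ 2.000
  cycle 0 → 1 → 0: weight = 18, length = 2, mean = 18/2 ≈ 9.000
  cycle 0 → 2 → 0: weight = 14, length = 2, mean = 14/2 ≈ 7.000
  cycle 1 → 0 → 1: weight = 18, length = 2, mean = 18/2 ≈ 9.000
Minimum mean = 1.000, attained e.g. along the cycle 1 → 1 with weight 1 and length 1. So λ(A) = 1/1 = 1.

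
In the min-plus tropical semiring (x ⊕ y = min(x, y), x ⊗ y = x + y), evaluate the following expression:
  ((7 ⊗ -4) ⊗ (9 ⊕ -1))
((7 ⊗ -4) ⊗ (9 ⊕ -1)) = 2

Expand innermost to outermost. Recall ⊕ takes the minimum of its arguments and ⊗ takes their sum. Working out the expression ((7 ⊗ -4) ⊗ (9 ⊕ -1)) gives 2.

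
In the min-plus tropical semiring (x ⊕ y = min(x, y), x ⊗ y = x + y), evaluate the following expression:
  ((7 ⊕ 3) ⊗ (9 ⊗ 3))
((7 ⊕ 3) ⊗ (9 ⊗ 3)) = 15

Expand innermost to outermost. Recall ⊕ takes the minimum of its arguments and ⊗ takes their sum. Working out the expression ((7 ⊕ 3) ⊗ (9 ⊗ 3)) gives 15.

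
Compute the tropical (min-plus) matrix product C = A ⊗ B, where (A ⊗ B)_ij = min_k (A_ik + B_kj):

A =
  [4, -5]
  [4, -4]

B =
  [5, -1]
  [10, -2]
A ⊗ B =
  [5, -7]
  [6, -6]

Apply the min-plus product entry-by-entry:
  C[0][0] = min over k of (A[0][0] + B[0][0] = 4 + 5 = 9, A[0][1] + B[1][0] = -5 + 10 = 5) = 5 (attained at k = 1)
  C[0][1] = min over k of (A[0][0] + B[0][1] = 4 + -1 = 3, A[0][1] + B[1][1] = -5 + -2 = -7) = -7 (attained at k = 1)
  C[1][0] = min over k of (A[1][0] + B[0][0] = 4 + 5 = 9, A[1][1] + B[1][0] = -4 + 10 = 6) = 6 (attained at k = 1)
  C[1][1] = min over k of (A[1][0] + B[0][1] = 4 + -1 = 3, A[1][1] + B[1][1] = -4 + -2 = -6) = -6 (attained at k = 1)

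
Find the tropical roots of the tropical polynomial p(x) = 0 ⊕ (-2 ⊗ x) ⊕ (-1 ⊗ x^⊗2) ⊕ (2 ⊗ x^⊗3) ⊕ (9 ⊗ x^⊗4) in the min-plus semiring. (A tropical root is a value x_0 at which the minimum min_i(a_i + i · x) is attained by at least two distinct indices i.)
Roots: {-7, -3, -1, 2}

Each tropical root is a break point of the lower envelope of the lines y = a_i + i · x (there are 5 lines, with slopes 0, 1, ..., 4). Only the lines that attain the minimum somewhere contribute to roots; other lines are dominated. Here the surviving (envelope) indices are i = 4, i = 3, i = 2, i = 1, i = 0.
Intersections between consecutive envelope lines give the roots: for adjacent envelope indices i < j the intersection is x = (a_i − a_j) / (j − i). Reading off the sorted break points: {-7, -3, -1, 2}.
Verification: at each break x_0, at least two indices attain the minimum of min_i(a_i + i · x_0).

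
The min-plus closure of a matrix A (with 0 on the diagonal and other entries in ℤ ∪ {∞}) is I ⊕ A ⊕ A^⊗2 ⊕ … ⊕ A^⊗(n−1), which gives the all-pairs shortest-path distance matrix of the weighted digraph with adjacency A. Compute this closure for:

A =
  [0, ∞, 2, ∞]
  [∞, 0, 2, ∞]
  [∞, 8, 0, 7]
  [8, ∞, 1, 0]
Closure =
  [0, 10, 2, 9]
  [17, 0, 2, 9]
  [15, 8, 0, 7]
  [8, 9, 1, 0]

This is the Floyd-Warshall all-pairs shortest-path computation. For each intermediate vertex k = 0, 1, …, 3, update dist[i][j] ← min(dist[i][j], dist[i][k] + dist[k][j]). The final matrix gives, for each (i, j), the minimum total weight of any directed path from i to j (possibly empty when i = j).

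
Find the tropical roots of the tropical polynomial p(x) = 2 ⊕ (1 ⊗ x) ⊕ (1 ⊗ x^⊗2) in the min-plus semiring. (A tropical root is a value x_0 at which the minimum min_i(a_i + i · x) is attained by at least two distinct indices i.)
Roots: {0, 1}

Each tropical root is a break point of the lower envelope of the lines y = a_i + i · x (there are 3 lines, with slopes 0, 1, ..., 2). Only the lines that attain the minimum somewhere contribute to roots; other lines are dominated. Here the surviving (envelope) indices are i = 2, i = 1, i = 0.
Intersections between consecutive envelope lines give the roots: for adjacent envelope indices i < j the intersection is x = (a_i − a_j) / (j − i). Reading off the sorted break points: {0, 1}.
Verification: at each break x_0, at least two indices attain the minimum of min_i(a_i + i · x_0).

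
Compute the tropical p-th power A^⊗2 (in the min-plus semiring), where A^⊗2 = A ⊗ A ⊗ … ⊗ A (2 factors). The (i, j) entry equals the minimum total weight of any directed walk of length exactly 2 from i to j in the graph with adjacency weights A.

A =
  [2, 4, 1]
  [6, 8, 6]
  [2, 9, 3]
A^⊗2 =
  [3, 6, 3]
  [8, 10, 7]
  [4, 6, 3]

Each entry (A^⊗2)_ij equals the minimum over all length-2 walks i = v_0 → v_1 → … → v_2 = j of Σ_t A[v_t][v_{t+1}]. For example, for (i, j) = (0, 2) we minimise over 3 possible intermediate vertex sequences; the minimum is 3, attained along the walk 0 → 0 → 2.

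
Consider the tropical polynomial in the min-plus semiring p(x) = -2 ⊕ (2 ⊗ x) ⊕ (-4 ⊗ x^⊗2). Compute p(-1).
p(-1) = -6

A tropical monomial a ⊗ x^⊗i evaluates to a + i · x. Evaluating each term at x = -1:
  Term 0 contributes -2 + 0 · -1 = -2
  Term 1 contributes 2 + 1 · -1 = 1
  Term 2 contributes -4 + 2 · -1 = -6
p(-1) = ⊕ of these = min[-2, 1, -6] = -6.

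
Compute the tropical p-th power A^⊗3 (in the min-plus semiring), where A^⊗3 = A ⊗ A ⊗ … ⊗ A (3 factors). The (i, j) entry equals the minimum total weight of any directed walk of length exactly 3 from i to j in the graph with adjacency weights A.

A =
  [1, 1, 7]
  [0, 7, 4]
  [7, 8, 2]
A^⊗3 =
  [2, 2, 6]
  [1, 2, 5]
  [8, 9, 6]

Each entry (A^⊗3)_ij equals the minimum over all length-3 walks i = v_0 → v_1 → … → v_3 = j of Σ_t A[v_t][v_{t+1}]. For example, for (i, j) = (0, 2) we minimise over 9 possible intermediate vertex sequences; the minimum is 6, attained along the walk 0 → 0 → 1 → 2.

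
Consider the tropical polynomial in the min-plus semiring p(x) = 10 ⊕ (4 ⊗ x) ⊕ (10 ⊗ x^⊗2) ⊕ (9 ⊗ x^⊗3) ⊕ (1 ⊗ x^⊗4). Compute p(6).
p(6) = 10

A tropical monomial a ⊗ x^⊗i evaluates to a + i · x. Evaluating each term at x = 6:
  Term 0 contributes 10 + 0 · 6 = 10
  Term 1 contributes 4 + 1 · 6 = 10
  Term 2 contributes 10 + 2 · 6 = 22
  Term 3 contributes 9 + 3 · 6 = 27
  Term 4 contributes 1 + 4 · 6 = 25
p(6) = ⊕ of these = min[10, 10, 22, 27, 25] = 10.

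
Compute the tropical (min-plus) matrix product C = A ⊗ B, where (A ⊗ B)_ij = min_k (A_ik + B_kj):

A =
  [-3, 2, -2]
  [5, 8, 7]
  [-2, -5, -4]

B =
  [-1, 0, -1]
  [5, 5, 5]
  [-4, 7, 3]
A ⊗ B =
  [-6, -3, -4]
  [3, 5, 4]
  [-8, -2, -3]

Apply the min-plus product entry-by-entry:
  C[0][0] = min over k of (A[0][0] + B[0][0] = -3 + -1 = -4, A[0][1] + B[1][0] = 2 + 5 = 7, A[0][2] + B[2][0] = -2 + -4 = -6) = -6 (attained at k = 2)
  C[0][1] = min over k of (A[0][0] + B[0][1] = -3 + 0 = -3, A[0][1] + B[1][1] = 2 + 5 = 7, A[0][2] + B[2][1] = -2 + 7 = 5) = -3 (attained at k = 0)
  C[0][2] = min over k of (A[0][0] + B[0][2] = -3 + -1 = -4, A[0][1] + B[1][2] = 2 + 5 = 7, A[0][2] + B[2][2] = -2 + 3 = 1) = -4 (attained at k = 0)
  C[1][0] = min over k of (A[1][0] + B[0][0] = 5 + -1 = 4, A[1][1] + B[1][0] = 8 + 5 = 13, A[1][2] + B[2][0] = 7 + -4 = 3) = 3 (attained at k = 2)
  C[1][1] = min over k of (A[1][0] + B[0][1] = 5 + 0 = 5, A[1][1] + B[1][1] = 8 + 5 = 13, A[1][2] + B[2][1] = 7 + 7 = 14) = 5 (attained at k = 0)
  C[1][2] = min over k of (A[1][0] + B[0][2] = 5 + -1 = 4, A[1][1] + B[1][2] = 8 + 5 = 13, A[1][2] + B[2][2] = 7 + 3 = 10) = 4 (attained at k = 0)
  C[2][0] = min over k of (A[2][0] + B[0][0] = -2 + -1 = -3, A[2][1] + B[1][0] = -5 + 5 = 0, A[2][2] + B[2][0] = -4 + -4 = -8) = -8 (attained at k = 2)
  C[2][1] = min over k of (A[2][0] + B[0][1] = -2 + 0 = -2, A[2][1] + B[1][1] = -5 + 5 = 0, A[2][2] + B[2][1] = -4 + 7 = 3) = -2 (attained at k = 0)
  C[2][2] = min over k of (A[2][0] + B[0][2] = -2 + -1 = -3, A[2][1] + B[1][2] = -5 + 5 = 0, A[2][2] + B[2][2] = -4 + 3 = -1) = -3 (attained at k = 0)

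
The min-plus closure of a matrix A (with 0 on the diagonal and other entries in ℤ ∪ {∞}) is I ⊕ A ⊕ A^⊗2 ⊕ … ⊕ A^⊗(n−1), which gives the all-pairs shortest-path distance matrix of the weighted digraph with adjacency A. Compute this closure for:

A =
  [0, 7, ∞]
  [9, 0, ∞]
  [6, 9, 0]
Closure =
  [0, 7, ∞]
  [9, 0, ∞]
  [6, 9, 0]

This is the Floyd-Warshall all-pairs shortest-path computation. For each intermediate vertex k = 0, 1, …, 2, update dist[i][j] ← min(dist[i][j], dist[i][k] + dist[k][j]). The final matrix gives, for each (i, j), the minimum total weight of any directed path from i to j (possibly empty when i = j).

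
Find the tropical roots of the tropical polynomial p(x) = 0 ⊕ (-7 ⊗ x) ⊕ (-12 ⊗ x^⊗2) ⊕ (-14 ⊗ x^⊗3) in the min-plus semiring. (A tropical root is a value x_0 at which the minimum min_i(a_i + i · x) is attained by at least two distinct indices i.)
Roots: {2, 5, 7}

Each tropical root is a break point of the lower envelope of the lines y = a_i + i · x (there are 4 lines, with slopes 0, 1, ..., 3). Only the lines that attain the minimum somewhere contribute to roots; other lines are dominated. Here the surviving (envelope) indices are i = 3, i = 2, i = 1, i = 0.
Intersections between consecutive envelope lines give the roots: for adjacent envelope indices i < j the intersection is x = (a_i − a_j) / (j − i). Reading off the sorted break points: {2, 5, 7}.
Verification: at each break x_0, at least two indices attain the minimum of min_i(a_i + i · x_0).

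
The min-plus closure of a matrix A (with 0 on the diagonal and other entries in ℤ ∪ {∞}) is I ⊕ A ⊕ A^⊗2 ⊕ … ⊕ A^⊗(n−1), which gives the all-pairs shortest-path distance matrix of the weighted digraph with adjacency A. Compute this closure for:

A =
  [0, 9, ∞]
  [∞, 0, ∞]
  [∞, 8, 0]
Closure =
  [0, 9, ∞]
  [∞, 0, ∞]
  [∞, 8, 0]

This is the Floyd-Warshall all-pairs shortest-path computation. For each intermediate vertex k = 0, 1, …, 2, update dist[i][j] ← min(dist[i][j], dist[i][k] + dist[k][j]). The final matrix gives, for each (i, j), the minimum total weight of any directed path from i to j (possibly empty when i = j).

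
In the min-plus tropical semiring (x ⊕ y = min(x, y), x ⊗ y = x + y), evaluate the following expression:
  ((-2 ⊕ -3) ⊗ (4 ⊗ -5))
((-2 ⊕ -3) ⊗ (4 ⊗ -5)) = -4

Expand innermost to outermost. Recall ⊕ takes the minimum of its arguments and ⊗ takes their sum. Working out the expression ((-2 ⊕ -3) ⊗ (4 ⊗ -5)) gives -4.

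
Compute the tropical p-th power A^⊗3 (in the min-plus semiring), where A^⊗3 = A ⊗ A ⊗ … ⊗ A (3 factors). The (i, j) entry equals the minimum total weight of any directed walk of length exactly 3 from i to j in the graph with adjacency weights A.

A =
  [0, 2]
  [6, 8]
A^⊗3 =
  [0, 2]
  [6, 8]

Each entry (A^⊗3)_ij equals the minimum over all length-3 walks i = v_0 → v_1 → … → v_3 = j of Σ_t A[v_t][v_{t+1}]. For example, for (i, j) = (0, 1) we minimise over 4 possible intermediate vertex sequences; the minimum is 2, attained along the walk 0 → 0 → 0 → 1.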